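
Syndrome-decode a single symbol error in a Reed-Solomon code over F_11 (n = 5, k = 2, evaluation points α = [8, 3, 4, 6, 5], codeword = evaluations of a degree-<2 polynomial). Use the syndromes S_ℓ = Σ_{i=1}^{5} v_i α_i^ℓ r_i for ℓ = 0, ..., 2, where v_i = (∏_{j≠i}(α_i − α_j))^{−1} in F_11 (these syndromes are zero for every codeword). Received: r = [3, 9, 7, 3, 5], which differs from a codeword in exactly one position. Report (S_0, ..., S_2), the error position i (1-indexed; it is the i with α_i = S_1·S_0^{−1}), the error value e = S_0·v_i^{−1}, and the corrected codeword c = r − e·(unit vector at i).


S = (7, 1, 8), error at position 1, error magnitude e = 4, c = [10, 9, 7, 3, 5].

Step 1: column multipliers v_i = (∏_{j≠i}(α_i − α_j))^{−1} mod 11.
  i = 1 (α = 8): (8−3)(8−4)(8−6)(8−5) = 5·4·2·3 = 120 ≡ 10, so v_1 = 10^{−1} = 10 (mod 11).
  i = 2 (α = 3): (3−8)(3−4)(3−6)(3−5) = (−5)·(−1)·(−3)·(−2) = 30 ≡ 8, so v_2 = 8^{−1} = 7 (mod 11).
  i = 3 (α = 4): (4−8)(4−3)(4−6)(4−5) = (−4)·1·(−2)·(−1) = −8 ≡ 3, so v_3 = 3^{−1} = 4 (mod 11).
  i = 4 (α = 6): (6−8)(6−3)(6−4)(6−5) = (−2)·3·2·1 = −12 ≡ 10, so v_4 = 10^{−1} = 10 (mod 11).
  i = 5 (α = 5): (5−8)(5−3)(5−4)(5−6) = (−3)·2·1·(−1) = 6 ≡ 6, so v_5 = 6^{−1} = 2 (mod 11).
  v = [10, 7, 4, 10, 2].
Step 2: syndromes of r = [3, 9, 7, 3, 5] (all sums mod 11).
  S_0 = Σ v_i r_i = 10·3 + 7·9 + 4·7 + 10·3 + 2·5 = 161 ≡ 7.
  S_1 = Σ v_i α_i r_i = 10·8·3 + 7·3·9 + 4·4·7 + 10·6·3 + 2·5·5 = 771 ≡ 1.
  α_i^2 mod 11 = [9, 9, 5, 3, 3].
  S_2 = Σ v_i α_i^2 r_i = 10·9·3 + 7·9·9 + 4·5·7 + 10·3·3 + 2·3·5 = 1097 ≡ 8.
  S = (7, 1, 8) ≠ 0, so r is not a codeword (an error is present).
Step 3: locate the error. For a single error e at position i, S_ℓ = v_i·e·α_i^ℓ, so α_err = S_1/S_0.
  S_0^{−1} = 7^{−1} = 8 (mod 11), so α_err = 1·8 = 8 ≡ 8 = α_1. Error position i = 1.
  Consistency check: S_2/S_1 = 8·1 = 8 ≡ 8 = α_err ✓ (single-error assumption holds).
Step 4: error magnitude e = S_0/v_1 = S_0·∏_{j≠1}(α_1 − α_j) = 7·10 = 70 ≡ 4 (mod 11).
Step 5: correct position 1: c_1 = r_1 − e = 3 − 4 ≡ 10 (mod 11). Hence c = [10, 9, 7, 3, 5].
  Check: interpolating c through the α_i gives m(x) = 4 + 9·x (degree < 2) with m(α_i) = c_i for every i, so c is indeed a codeword.


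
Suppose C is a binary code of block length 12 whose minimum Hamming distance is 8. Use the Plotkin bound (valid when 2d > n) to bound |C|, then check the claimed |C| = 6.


Plotkin bound M ≤ 4; given |C| = 6 > bound (violated).

Check applicability: 2d = 16, n = 12.
2d − n = 4 > 0, so Plotkin applies.
Compute d/(2d−n) = 8/4 ≈ 2.0000.
⌊d/(2d−n)⌋ = 2.
Plotkin bound: M ≤ 2·2 = 4.
Given |C| = 6, check: VIOLATED.
This |C| is above the Plotkin bound, so no binary code with n = 12, d = 8 and 6 codewords exists.


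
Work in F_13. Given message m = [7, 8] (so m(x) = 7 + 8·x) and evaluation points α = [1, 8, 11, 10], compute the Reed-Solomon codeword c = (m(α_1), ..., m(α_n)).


c = [2, 6, 4, 9]

Message polynomial: m(x) = 7 + 8·x (mod 13).
For each evaluation point α_i, compute m(α_i) mod 13:
  α_1 = 1: Horner steps 8 → 2, so m(1) = 2.
  α_2 = 8: Horner steps 8 → 6, so m(8) = 6.
  α_3 = 11: Horner steps 8 → 4, so m(11) = 4.
  α_4 = 10: Horner steps 8 → 9, so m(10) = 9.
Codeword c = [2, 6, 4, 9] ∈ F_13^4.


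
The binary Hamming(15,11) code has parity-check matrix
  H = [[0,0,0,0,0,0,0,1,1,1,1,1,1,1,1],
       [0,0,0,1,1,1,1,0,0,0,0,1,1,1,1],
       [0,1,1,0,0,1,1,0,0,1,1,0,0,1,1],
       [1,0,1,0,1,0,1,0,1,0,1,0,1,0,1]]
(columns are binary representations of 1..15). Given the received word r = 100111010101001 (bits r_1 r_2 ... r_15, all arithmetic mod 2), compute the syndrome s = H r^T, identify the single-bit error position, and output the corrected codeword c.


s = (0, 1, 1, 1)^T, error position = 7, corrected codeword c = 100111110101001

Compute s = H r^T mod 2 one row at a time:
  s_1 = 1 + 0 + 1 + 0 + 1 + 0 + 0 + 1 = 4 ≡ 0 (mod 2).
  s_2 = 1 + 1 + 1 + 0 + 1 + 0 + 0 + 1 = 5 ≡ 1 (mod 2).
  s_3 = 0 + 0 + 1 + 0 + 1 + 0 + 0 + 1 = 3 ≡ 1 (mod 2).
  s_4 = 1 + 0 + 1 + 0 + 0 + 0 + 0 + 1 = 3 ≡ 1 (mod 2).
s = (0, 1, 1, 1)^T — this equals column 7 of H (binary 0111), so error is at position 7.
Correct: flip bit 7 of r = 100111010101001 to get c = 100111110101001.


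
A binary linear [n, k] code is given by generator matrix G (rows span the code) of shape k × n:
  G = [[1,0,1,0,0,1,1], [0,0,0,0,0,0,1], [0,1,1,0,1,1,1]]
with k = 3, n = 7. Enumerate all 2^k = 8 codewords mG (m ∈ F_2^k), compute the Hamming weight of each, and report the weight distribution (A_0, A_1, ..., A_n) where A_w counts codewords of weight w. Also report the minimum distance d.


Weight distribution: A_0 = 1, A_1 = 1, A_3 = 2, A_4 = 3, A_5 = 1. Minimum distance d = 1.

Enumerate all 2^3 = 8 messages m ∈ F_2^3.
For each, compute codeword c = mG in F_2^7, then tally its weight.
  m = 000 → c = 0000000, weight = 0.
  m = 100 → c = 1010011, weight = 4.
  m = 010 → c = 0000001, weight = 1.
  m = 110 → c = 1010010, weight = 3.
  m = 001 → c = 0110111, weight = 5.
  m = 101 → c = 1100100, weight = 3.
  m = 011 → c = 0110110, weight = 4.
  m = 111 → c = 1100101, weight = 4.
Tally weights:
  weight 0: 1 codewords.
  weight 1: 1 codewords.
  weight 3: 2 codewords.
  weight 4: 3 codewords.
  weight 5: 1 codewords.
Minimum distance d = smallest w > 0 with A_w > 0 = 1.
Sanity: Σ A_w = 8 = 2^3 = 8 ✓.


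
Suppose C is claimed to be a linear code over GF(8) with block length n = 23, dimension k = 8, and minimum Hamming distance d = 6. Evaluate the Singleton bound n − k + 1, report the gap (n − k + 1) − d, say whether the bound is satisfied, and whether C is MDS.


Singleton RHS = n − k + 1 = 16, slack = 10, bound satisfied, not MDS.

Singleton bound: d ≤ n − k + 1.
Here n = 23, k = 8, so n − k + 1 = 16.
Given d = 6, check d ≤ 16: YES.
Slack = (n − k + 1) − d = 10.
The code is NOT MDS (slack = 10 > 0).
Description: the claimed parameters are [23, 8, 6]_8; such a code would be non-MDS.


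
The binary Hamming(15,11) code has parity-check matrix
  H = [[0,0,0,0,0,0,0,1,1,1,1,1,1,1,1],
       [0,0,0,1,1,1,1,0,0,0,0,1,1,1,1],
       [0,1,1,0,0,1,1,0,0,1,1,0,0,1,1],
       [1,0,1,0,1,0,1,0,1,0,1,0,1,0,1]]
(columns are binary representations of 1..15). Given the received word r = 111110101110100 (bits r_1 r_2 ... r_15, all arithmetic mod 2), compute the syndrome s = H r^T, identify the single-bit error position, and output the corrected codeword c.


s = (0, 0, 1, 1)^T, error position = 3, corrected codeword c = 110110101110100

Compute s = H r^T mod 2 one row at a time:
  s_1 = 0 + 1 + 1 + 1 + 0 + 1 + 0 + 0 = 4 ≡ 0 (mod 2).
  s_2 = 1 + 1 + 0 + 1 + 0 + 1 + 0 + 0 = 4 ≡ 0 (mod 2).
  s_3 = 1 + 1 + 0 + 1 + 1 + 1 + 0 + 0 = 5 ≡ 1 (mod 2).
  s_4 = 1 + 1 + 1 + 1 + 1 + 1 + 1 + 0 = 7 ≡ 1 (mod 2).
s = (0, 0, 1, 1)^T — this equals column 3 of H (binary 0011), so error is at position 3.
Correct: flip bit 3 of r = 111110101110100 to get c = 110110101110100.


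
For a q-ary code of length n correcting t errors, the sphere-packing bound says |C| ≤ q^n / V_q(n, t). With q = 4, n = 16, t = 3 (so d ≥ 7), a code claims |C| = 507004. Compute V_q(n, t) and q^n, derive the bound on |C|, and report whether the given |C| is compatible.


V_q(n, t) = 16249, q^n = 4294967296, Hamming bound = 264321, |C| = 507004 > bound (violated).

Step 1: Compute V_q(n, t) = Σ_{j=0}^3 C(n, j) (q−1)^j.
  j = 0: C(16,0)·(3)^0 = 1·1 = 1.
  j = 1: C(16,1)·(3)^1 = 16·3 = 48.
  j = 2: C(16,2)·(3)^2 = 120·9 = 1080.
  j = 3: C(16,3)·(3)^3 = 560·27 = 15120.
  V_q(n, t) = 1 + 48 + 1080 + 15120 = 16249.
Step 2: q^n = 4^16 = 4294967296.
Step 3: Hamming bound ⌊q^n / V_q(n,t)⌋ = ⌊4294967296/16249⌋ = 264321.
Step 4: Compare |C| = 507004 to 264321: violated.
The claimed |C| lies above the Hamming bound, so no 4-ary code of length 16 with d ≥ 7 can have 507004 codewords.


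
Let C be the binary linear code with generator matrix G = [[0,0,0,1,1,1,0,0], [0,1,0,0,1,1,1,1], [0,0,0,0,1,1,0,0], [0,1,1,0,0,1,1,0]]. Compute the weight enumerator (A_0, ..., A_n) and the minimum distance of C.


Weight distribution: A_0 = 1, A_1 = 1, A_2 = 1, A_3 = 4, A_4 = 5, A_5 = 3, A_6 = 1. Minimum distance d = 1.

Enumerate all 2^4 = 16 messages m ∈ F_2^4.
For each, compute codeword c = mG in F_2^8, then tally its weight.
  m = 0000 → c = 00000000, weight = 0.
  m = 1000 → c = 00011100, weight = 3.
  m = 0100 → c = 01001111, weight = 5.
  m = 1100 → c = 01010011, weight = 4.
  m = 0010 → c = 00001100, weight = 2.
  m = 1010 → c = 00010000, weight = 1.
  m = 0110 → c = 01000011, weight = 3.
  m = 1110 → c = 01011111, weight = 6.
  m = 0001 → c = 01100110, weight = 4.
  m = 1001 → c = 01111010, weight = 5.
  m = 0101 → c = 00101001, weight = 3.
  m = 1101 → c = 00110101, weight = 4.
  m = 0011 → c = 01101010, weight = 4.
  m = 1011 → c = 01110110, weight = 5.
  m = 0111 → c = 00100101, weight = 3.
  m = 1111 → c = 00111001, weight = 4.
Tally weights:
  weight 0: 1 codewords.
  weight 1: 1 codewords.
  weight 2: 1 codewords.
  weight 3: 4 codewords.
  weight 4: 5 codewords.
  weight 5: 3 codewords.
  weight 6: 1 codewords.
Minimum distance d = smallest w > 0 with A_w > 0 = 1.
Sanity: Σ A_w = 16 = 2^4 = 16 ✓.


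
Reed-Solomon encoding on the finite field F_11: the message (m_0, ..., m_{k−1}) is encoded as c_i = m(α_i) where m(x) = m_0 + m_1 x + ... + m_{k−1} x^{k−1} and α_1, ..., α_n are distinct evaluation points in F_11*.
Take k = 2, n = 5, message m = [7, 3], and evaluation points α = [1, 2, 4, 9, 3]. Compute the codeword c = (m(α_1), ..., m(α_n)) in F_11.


c = [10, 2, 8, 1, 5]

Message polynomial: m(x) = 7 + 3·x (mod 11).
For each evaluation point α_i, compute m(α_i) mod 11:
  α_1 = 1: Horner steps 3 → 10, so m(1) = 10.
  α_2 = 2: Horner steps 3 → 2, so m(2) = 2.
  α_3 = 4: Horner steps 3 → 8, so m(4) = 8.
  α_4 = 9: Horner steps 3 → 1, so m(9) = 1.
  α_5 = 3: Horner steps 3 → 5, so m(3) = 5.
Codeword c = [10, 2, 8, 1, 5] ∈ F_11^5.


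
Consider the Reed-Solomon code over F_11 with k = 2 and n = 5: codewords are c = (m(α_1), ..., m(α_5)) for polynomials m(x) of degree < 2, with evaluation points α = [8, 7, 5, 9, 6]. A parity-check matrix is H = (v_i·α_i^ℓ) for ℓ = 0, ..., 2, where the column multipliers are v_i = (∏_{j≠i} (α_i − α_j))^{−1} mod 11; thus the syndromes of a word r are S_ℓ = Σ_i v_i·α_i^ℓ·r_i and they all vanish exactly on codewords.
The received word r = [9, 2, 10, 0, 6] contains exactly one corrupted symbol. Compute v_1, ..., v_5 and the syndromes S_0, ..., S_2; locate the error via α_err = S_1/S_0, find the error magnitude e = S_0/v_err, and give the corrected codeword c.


S = (3, 5, 1), error at position 4, error magnitude e = 6, c = [9, 2, 10, 5, 6].

Step 1: column multipliers v_i = (∏_{j≠i}(α_i − α_j))^{−1} mod 11.
  i = 1 (α = 8): (8−7)(8−5)(8−9)(8−6) = 1·3·(−1)·2 = −6 ≡ 5, so v_1 = 5^{−1} = 9 (mod 11).
  i = 2 (α = 7): (7−8)(7−5)(7−9)(7−6) = (−1)·2·(−2)·1 = 4 ≡ 4, so v_2 = 4^{−1} = 3 (mod 11).
  i = 3 (α = 5): (5−8)(5−7)(5−9)(5−6) = (−3)·(−2)·(−4)·(−1) = 24 ≡ 2, so v_3 = 2^{−1} = 6 (mod 11).
  i = 4 (α = 9): (9−8)(9−7)(9−5)(9−6) = 1·2·4·3 = 24 ≡ 2, so v_4 = 2^{−1} = 6 (mod 11).
  i = 5 (α = 6): (6−8)(6−7)(6−5)(6−9) = (−2)·(−1)·1·(−3) = −6 ≡ 5, so v_5 = 5^{−1} = 9 (mod 11).
  v = [9, 3, 6, 6, 9].
Step 2: syndromes of r = [9, 2, 10, 0, 6] (all sums mod 11).
  S_0 = Σ v_i r_i = 9·9 + 3·2 + 6·10 + 6·0 + 9·6 = 201 ≡ 3.
  S_1 = Σ v_i α_i r_i = 9·8·9 + 3·7·2 + 6·5·10 + 6·9·0 + 9·6·6 = 1314 ≡ 5.
  α_i^2 mod 11 = [9, 5, 3, 4, 3].
  S_2 = Σ v_i α_i^2 r_i = 9·9·9 + 3·5·2 + 6·3·10 + 6·4·0 + 9·3·6 = 1101 ≡ 1.
  S = (3, 5, 1) ≠ 0, so r is not a codeword (an error is present).
Step 3: locate the error. For a single error e at position i, S_ℓ = v_i·e·α_i^ℓ, so α_err = S_1/S_0.
  S_0^{−1} = 3^{−1} = 4 (mod 11), so α_err = 5·4 = 20 ≡ 9 = α_4. Error position i = 4.
  Consistency check: S_2/S_1 = 1·9 = 9 ≡ 9 = α_err ✓ (single-error assumption holds).
Step 4: error magnitude e = S_0/v_4 = S_0·∏_{j≠4}(α_4 − α_j) = 3·2 = 6 ≡ 6 (mod 11).
Step 5: correct position 4: c_4 = r_4 − e = 0 − 6 ≡ 5 (mod 11). Hence c = [9, 2, 10, 5, 6].
  Check: interpolating c through the α_i gives m(x) = 8 + 7·x (degree < 2) with m(α_i) = c_i for every i, so c is indeed a codeword.


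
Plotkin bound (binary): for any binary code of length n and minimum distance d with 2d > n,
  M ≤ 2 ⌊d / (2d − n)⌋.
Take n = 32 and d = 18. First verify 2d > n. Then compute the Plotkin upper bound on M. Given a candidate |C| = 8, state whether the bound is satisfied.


Plotkin bound M ≤ 8; given |C| = 8 ≤ bound (satisfied).

Check applicability: 2d = 36, n = 32.
2d − n = 4 > 0, so Plotkin applies.
Compute d/(2d−n) = 18/4 ≈ 4.5000.
⌊d/(2d−n)⌋ = 4.
Plotkin bound: M ≤ 2·4 = 8.
Given |C| = 8, check: satisfied.
This |C| is at the Plotkin bound.


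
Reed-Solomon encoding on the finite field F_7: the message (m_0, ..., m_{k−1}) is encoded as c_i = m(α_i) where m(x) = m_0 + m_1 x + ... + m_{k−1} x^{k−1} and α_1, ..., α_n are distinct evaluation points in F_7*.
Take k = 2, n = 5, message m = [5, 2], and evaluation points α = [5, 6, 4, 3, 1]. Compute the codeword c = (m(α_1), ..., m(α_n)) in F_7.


c = [1, 3, 6, 4, 0]

Message polynomial: m(x) = 5 + 2·x (mod 7).
For each evaluation point α_i, compute m(α_i) mod 7:
  α_1 = 5: Horner steps 2 → 1, so m(5) = 1.
  α_2 = 6: Horner steps 2 → 3, so m(6) = 3.
  α_3 = 4: Horner steps 2 → 6, so m(4) = 6.
  α_4 = 3: Horner steps 2 → 4, so m(3) = 4.
  α_5 = 1: Horner steps 2 → 0, so m(1) = 0.
Codeword c = [1, 3, 6, 4, 0] ∈ F_7^5.


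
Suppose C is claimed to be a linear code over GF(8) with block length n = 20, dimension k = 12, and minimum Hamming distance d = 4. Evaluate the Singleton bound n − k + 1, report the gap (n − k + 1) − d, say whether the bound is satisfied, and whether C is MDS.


Singleton RHS = n − k + 1 = 9, slack = 5, bound satisfied, not MDS.

Singleton bound: d ≤ n − k + 1.
Here n = 20, k = 12, so n − k + 1 = 9.
Given d = 4, check d ≤ 9: YES.
Slack = (n − k + 1) − d = 5.
The code is NOT MDS (slack = 5 > 0).
Description: the claimed parameters are [20, 12, 4]_8; such a code would be non-MDS.


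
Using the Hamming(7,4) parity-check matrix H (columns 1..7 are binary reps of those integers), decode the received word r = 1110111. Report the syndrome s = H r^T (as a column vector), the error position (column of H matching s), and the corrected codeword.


s = (1, 0, 0)^T, error position = 4, corrected codeword c = 1111111

Compute s = H r^T mod 2 one row at a time:
  s_1 = 0 + 1 + 1 + 1 = 3 ≡ 1 (mod 2).
  s_2 = 1 + 1 + 1 + 1 = 4 ≡ 0 (mod 2).
  s_3 = 1 + 1 + 1 + 1 = 4 ≡ 0 (mod 2).
s = (1, 0, 0)^T — this equals column 4 of H (binary 100), so error is at position 4.
Correct: flip bit 4 of r = 1110111 to get c = 1111111.


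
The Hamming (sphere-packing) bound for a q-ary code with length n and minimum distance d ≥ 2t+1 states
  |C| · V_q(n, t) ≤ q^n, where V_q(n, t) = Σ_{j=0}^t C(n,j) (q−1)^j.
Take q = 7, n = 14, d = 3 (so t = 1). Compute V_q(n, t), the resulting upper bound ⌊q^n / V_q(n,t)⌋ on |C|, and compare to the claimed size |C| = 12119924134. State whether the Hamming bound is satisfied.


V_q(n, t) = 85, q^n = 678223072849, Hamming bound = 7979094974, |C| = 12119924134 > bound (violated).

Step 1: Compute V_q(n, t) = Σ_{j=0}^1 C(n, j) (q−1)^j.
  j = 0: C(14,0)·(6)^0 = 1·1 = 1.
  j = 1: C(14,1)·(6)^1 = 14·6 = 84.
  V_q(n, t) = 1 + 84 = 85.
Step 2: q^n = 7^14 = 678223072849.
Step 3: Hamming bound ⌊q^n / V_q(n,t)⌋ = ⌊678223072849/85⌋ = 7979094974.
Step 4: Compare |C| = 12119924134 to 7979094974: violated.
The claimed |C| lies above the Hamming bound, so no 7-ary code of length 14 with d ≥ 3 can have 12119924134 codewords.


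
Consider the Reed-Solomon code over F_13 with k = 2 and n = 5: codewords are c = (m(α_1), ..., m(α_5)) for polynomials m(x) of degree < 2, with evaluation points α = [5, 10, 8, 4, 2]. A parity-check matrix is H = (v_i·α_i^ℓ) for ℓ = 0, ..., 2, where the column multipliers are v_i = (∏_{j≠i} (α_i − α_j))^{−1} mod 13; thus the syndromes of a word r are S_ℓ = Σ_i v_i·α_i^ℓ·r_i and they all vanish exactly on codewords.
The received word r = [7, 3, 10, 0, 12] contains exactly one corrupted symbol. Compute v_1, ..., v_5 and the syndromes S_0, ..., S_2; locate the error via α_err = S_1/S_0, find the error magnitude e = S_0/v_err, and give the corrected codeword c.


S = (5, 1, 8), error at position 3, error magnitude e = 8, c = [7, 3, 2, 0, 12].

Step 1: column multipliers v_i = (∏_{j≠i}(α_i − α_j))^{−1} mod 13.
  i = 1 (α = 5): (5−10)(5−8)(5−4)(5−2) = (−5)·(−3)·1·3 = 45 ≡ 6, so v_1 = 6^{−1} = 11 (mod 13).
  i = 2 (α = 10): (10−5)(10−8)(10−4)(10−2) = 5·2·6·8 = 480 ≡ 12, so v_2 = 12^{−1} = 12 (mod 13).
  i = 3 (α = 8): (8−5)(8−10)(8−4)(8−2) = 3·(−2)·4·6 = −144 ≡ 12, so v_3 = 12^{−1} = 12 (mod 13).
  i = 4 (α = 4): (4−5)(4−10)(4−8)(4−2) = (−1)·(−6)·(−4)·2 = −48 ≡ 4, so v_4 = 4^{−1} = 10 (mod 13).
  i = 5 (α = 2): (2−5)(2−10)(2−8)(2−4) = (−3)·(−8)·(−6)·(−2) = 288 ≡ 2, so v_5 = 2^{−1} = 7 (mod 13).
  v = [11, 12, 12, 10, 7].
Step 2: syndromes of r = [7, 3, 10, 0, 12] (all sums mod 13).
  S_0 = Σ v_i r_i = 11·7 + 12·3 + 12·10 + 10·0 + 7·12 = 317 ≡ 5.
  S_1 = Σ v_i α_i r_i = 11·5·7 + 12·10·3 + 12·8·10 + 10·4·0 + 7·2·12 = 1873 ≡ 1.
  α_i^2 mod 13 = [12, 9, 12, 3, 4].
  S_2 = Σ v_i α_i^2 r_i = 11·12·7 + 12·9·3 + 12·12·10 + 10·3·0 + 7·4·12 = 3024 ≡ 8.
  S = (5, 1, 8) ≠ 0, so r is not a codeword (an error is present).
Step 3: locate the error. For a single error e at position i, S_ℓ = v_i·e·α_i^ℓ, so α_err = S_1/S_0.
  S_0^{−1} = 5^{−1} = 8 (mod 13), so α_err = 1·8 = 8 ≡ 8 = α_3. Error position i = 3.
  Consistency check: S_2/S_1 = 8·1 = 8 ≡ 8 = α_err ✓ (single-error assumption holds).
Step 4: error magnitude e = S_0/v_3 = S_0·∏_{j≠3}(α_3 − α_j) = 5·12 = 60 ≡ 8 (mod 13).
Step 5: correct position 3: c_3 = r_3 − e = 10 − 8 ≡ 2 (mod 13). Hence c = [7, 3, 2, 0, 12].
  Check: interpolating c through the α_i gives m(x) = 11 + 7·x (degree < 2) with m(α_i) = c_i for every i, so c is indeed a codeword.


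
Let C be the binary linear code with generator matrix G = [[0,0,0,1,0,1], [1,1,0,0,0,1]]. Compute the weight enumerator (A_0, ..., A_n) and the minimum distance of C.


Weight distribution: A_0 = 1, A_2 = 1, A_3 = 2. Minimum distance d = 2.

Enumerate all 2^2 = 4 messages m ∈ F_2^2.
For each, compute codeword c = mG in F_2^6, then tally its weight.
  m = 00 → c = 000000, weight = 0.
  m = 10 → c = 000101, weight = 2.
  m = 01 → c = 110001, weight = 3.
  m = 11 → c = 110100, weight = 3.
Tally weights:
  weight 0: 1 codewords.
  weight 2: 1 codewords.
  weight 3: 2 codewords.
Minimum distance d = smallest w > 0 with A_w > 0 = 2.
Sanity: Σ A_w = 4 = 2^2 = 4 ✓.


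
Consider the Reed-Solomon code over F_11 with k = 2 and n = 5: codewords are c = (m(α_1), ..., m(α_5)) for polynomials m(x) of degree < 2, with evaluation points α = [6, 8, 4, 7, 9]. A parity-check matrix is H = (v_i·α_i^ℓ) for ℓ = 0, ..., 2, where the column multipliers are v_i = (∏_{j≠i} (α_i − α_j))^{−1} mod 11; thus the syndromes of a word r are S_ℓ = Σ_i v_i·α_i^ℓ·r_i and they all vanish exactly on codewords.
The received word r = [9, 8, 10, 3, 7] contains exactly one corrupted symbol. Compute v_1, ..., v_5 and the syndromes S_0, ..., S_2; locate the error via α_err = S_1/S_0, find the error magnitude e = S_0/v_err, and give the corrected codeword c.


S = (2, 7, 8), error at position 5, error magnitude e = 5, c = [9, 8, 10, 3, 2].

Step 1: column multipliers v_i = (∏_{j≠i}(α_i − α_j))^{−1} mod 11.
  i = 1 (α = 6): (6−8)(6−4)(6−7)(6−9) = (−2)·2·(−1)·(−3) = −12 ≡ 10, so v_1 = 10^{−1} = 10 (mod 11).
  i = 2 (α = 8): (8−6)(8−4)(8−7)(8−9) = 2·4·1·(−1) = −8 ≡ 3, so v_2 = 3^{−1} = 4 (mod 11).
  i = 3 (α = 4): (4−6)(4−8)(4−7)(4−9) = (−2)·(−4)·(−3)·(−5) = 120 ≡ 10, so v_3 = 10^{−1} = 10 (mod 11).
  i = 4 (α = 7): (7−6)(7−8)(7−4)(7−9) = 1·(−1)·3·(−2) = 6 ≡ 6, so v_4 = 6^{−1} = 2 (mod 11).
  i = 5 (α = 9): (9−6)(9−8)(9−4)(9−7) = 3·1·5·2 = 30 ≡ 8, so v_5 = 8^{−1} = 7 (mod 11).
  v = [10, 4, 10, 2, 7].
Step 2: syndromes of r = [9, 8, 10, 3, 7] (all sums mod 11).
  S_0 = Σ v_i r_i = 10·9 + 4·8 + 10·10 + 2·3 + 7·7 = 277 ≡ 2.
  S_1 = Σ v_i α_i r_i = 10·6·9 + 4·8·8 + 10·4·10 + 2·7·3 + 7·9·7 = 1679 ≡ 7.
  α_i^2 mod 11 = [3, 9, 5, 5, 4].
  S_2 = Σ v_i α_i^2 r_i = 10·3·9 + 4·9·8 + 10·5·10 + 2·5·3 + 7·4·7 = 1284 ≡ 8.
  S = (2, 7, 8) ≠ 0, so r is not a codeword (an error is present).
Step 3: locate the error. For a single error e at position i, S_ℓ = v_i·e·α_i^ℓ, so α_err = S_1/S_0.
  S_0^{−1} = 2^{−1} = 6 (mod 11), so α_err = 7·6 = 42 ≡ 9 = α_5. Error position i = 5.
  Consistency check: S_2/S_1 = 8·8 = 64 ≡ 9 = α_err ✓ (single-error assumption holds).
Step 4: error magnitude e = S_0/v_5 = S_0·∏_{j≠5}(α_5 − α_j) = 2·8 = 16 ≡ 5 (mod 11).
Step 5: correct position 5: c_5 = r_5 − e = 7 − 5 ≡ 2 (mod 11). Hence c = [9, 8, 10, 3, 2].
  Check: interpolating c through the α_i gives m(x) = 1 + 5·x (degree < 2) with m(α_i) = c_i for every i, so c is indeed a codeword.


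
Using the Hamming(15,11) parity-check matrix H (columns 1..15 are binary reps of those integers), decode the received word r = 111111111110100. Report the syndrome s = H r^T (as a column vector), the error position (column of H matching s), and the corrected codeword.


s = (1, 1, 0, 1)^T, error position = 13, corrected codeword c = 111111111110000

Compute s = H r^T mod 2 one row at a time:
  s_1 = 1 + 1 + 1 + 1 + 0 + 1 + 0 + 0 = 5 ≡ 1 (mod 2).
  s_2 = 1 + 1 + 1 + 1 + 0 + 1 + 0 + 0 = 5 ≡ 1 (mod 2).
  s_3 = 1 + 1 + 1 + 1 + 1 + 1 + 0 + 0 = 6 ≡ 0 (mod 2).
  s_4 = 1 + 1 + 1 + 1 + 1 + 1 + 1 + 0 = 7 ≡ 1 (mod 2).
s = (1, 1, 0, 1)^T — this equals column 13 of H (binary 1101), so error is at position 13.
Correct: flip bit 13 of r = 111111111110100 to get c = 111111111110000.


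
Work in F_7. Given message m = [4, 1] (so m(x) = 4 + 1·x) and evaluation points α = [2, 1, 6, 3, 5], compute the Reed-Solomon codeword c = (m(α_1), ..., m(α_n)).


c = [6, 5, 3, 0, 2]

Message polynomial: m(x) = 4 + 1·x (mod 7).
For each evaluation point α_i, compute m(α_i) mod 7:
  α_1 = 2: Horner steps 1 → 6, so m(2) = 6.
  α_2 = 1: Horner steps 1 → 5, so m(1) = 5.
  α_3 = 6: Horner steps 1 → 3, so m(6) = 3.
  α_4 = 3: Horner steps 1 → 0, so m(3) = 0.
  α_5 = 5: Horner steps 1 → 2, so m(5) = 2.
Codeword c = [6, 5, 3, 0, 2] ∈ F_7^5.


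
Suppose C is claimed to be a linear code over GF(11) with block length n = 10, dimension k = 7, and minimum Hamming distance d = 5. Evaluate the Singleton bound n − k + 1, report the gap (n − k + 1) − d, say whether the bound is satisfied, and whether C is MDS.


Singleton RHS = n − k + 1 = 4, slack = -1, bound violated (no such code; not MDS).

Singleton bound: d ≤ n − k + 1.
Here n = 10, k = 7, so n − k + 1 = 4.
Given d = 5, check d ≤ 4: NO.
Slack = (n − k + 1) − d = -1.
The slack is negative: d = 5 exceeds n − k + 1 = 4 by 1, so the Singleton bound is violated and no linear [10, 7, 5]_11 code can exist. In particular it is not MDS (MDS requires d = n − k + 1 exactly).
Description: the claimed parameters are [10, 7, 5]_11; such a code would be impossible (violates the Singleton bound).


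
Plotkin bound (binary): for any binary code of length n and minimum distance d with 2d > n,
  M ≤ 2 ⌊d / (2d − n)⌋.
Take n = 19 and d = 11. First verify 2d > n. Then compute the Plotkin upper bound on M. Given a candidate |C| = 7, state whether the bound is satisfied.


Plotkin bound M ≤ 6; given |C| = 7 > bound (violated).

Check applicability: 2d = 22, n = 19.
2d − n = 3 > 0, so Plotkin applies.
Compute d/(2d−n) = 11/3 ≈ 3.6667.
⌊d/(2d−n)⌋ = 3.
Plotkin bound: M ≤ 2·3 = 6.
Given |C| = 7, check: VIOLATED.
This |C| is above the Plotkin bound, so no binary code with n = 19, d = 11 and 7 codewords exists.


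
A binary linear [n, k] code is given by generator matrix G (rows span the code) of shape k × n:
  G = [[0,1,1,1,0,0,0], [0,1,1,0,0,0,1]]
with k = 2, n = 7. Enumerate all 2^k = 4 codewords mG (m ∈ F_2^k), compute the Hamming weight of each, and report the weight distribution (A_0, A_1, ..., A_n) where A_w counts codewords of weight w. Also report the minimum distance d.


Weight distribution: A_0 = 1, A_2 = 1, A_3 = 2. Minimum distance d = 2.

Enumerate all 2^2 = 4 messages m ∈ F_2^2.
For each, compute codeword c = mG in F_2^7, then tally its weight.
  m = 00 → c = 0000000, weight = 0.
  m = 10 → c = 0111000, weight = 3.
  m = 01 → c = 0110001, weight = 3.
  m = 11 → c = 0001001, weight = 2.
Tally weights:
  weight 0: 1 codewords.
  weight 2: 1 codewords.
  weight 3: 2 codewords.
Minimum distance d = smallest w > 0 with A_w > 0 = 2.
Sanity: Σ A_w = 4 = 2^2 = 4 ✓.


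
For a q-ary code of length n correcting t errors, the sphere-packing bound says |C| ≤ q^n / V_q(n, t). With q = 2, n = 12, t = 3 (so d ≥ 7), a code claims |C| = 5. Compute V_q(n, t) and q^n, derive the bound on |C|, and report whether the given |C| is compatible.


V_q(n, t) = 299, q^n = 4096, Hamming bound = 13, |C| = 5 ≤ bound (satisfied).

Step 1: Compute V_q(n, t) = Σ_{j=0}^3 C(n, j) (q−1)^j.
  j = 0: C(12,0)·(1)^0 = 1·1 = 1.
  j = 1: C(12,1)·(1)^1 = 12·1 = 12.
  j = 2: C(12,2)·(1)^2 = 66·1 = 66.
  j = 3: C(12,3)·(1)^3 = 220·1 = 220.
  V_q(n, t) = 1 + 12 + 66 + 220 = 299.
Step 2: q^n = 2^12 = 4096.
Step 3: Hamming bound ⌊q^n / V_q(n,t)⌋ = ⌊4096/299⌋ = 13.
Step 4: Compare |C| = 5 to 13: satisfied.
The claimed |C| lies below the Hamming bound.


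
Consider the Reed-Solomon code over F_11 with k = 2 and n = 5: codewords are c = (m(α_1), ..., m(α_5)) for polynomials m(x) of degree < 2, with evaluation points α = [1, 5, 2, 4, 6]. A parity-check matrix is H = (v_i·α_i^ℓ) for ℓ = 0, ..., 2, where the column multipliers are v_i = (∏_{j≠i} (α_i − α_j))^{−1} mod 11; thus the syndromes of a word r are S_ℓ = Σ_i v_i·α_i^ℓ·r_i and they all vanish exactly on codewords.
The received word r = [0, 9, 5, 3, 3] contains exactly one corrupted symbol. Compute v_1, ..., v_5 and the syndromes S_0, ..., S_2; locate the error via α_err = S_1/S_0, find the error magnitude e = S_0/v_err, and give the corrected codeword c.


S = (10, 7, 6), error at position 4, error magnitude e = 10, c = [0, 9, 5, 4, 3].

Step 1: column multipliers v_i = (∏_{j≠i}(α_i − α_j))^{−1} mod 11.
  i = 1 (α = 1): (1−5)(1−2)(1−4)(1−6) = (−4)·(−1)·(−3)·(−5) = 60 ≡ 5, so v_1 = 5^{−1} = 9 (mod 11).
  i = 2 (α = 5): (5−1)(5−2)(5−4)(5−6) = 4·3·1·(−1) = −12 ≡ 10, so v_2 = 10^{−1} = 10 (mod 11).
  i = 3 (α = 2): (2−1)(2−5)(2−4)(2−6) = 1·(−3)·(−2)·(−4) = −24 ≡ 9, so v_3 = 9^{−1} = 5 (mod 11).
  i = 4 (α = 4): (4−1)(4−5)(4−2)(4−6) = 3·(−1)·2·(−2) = 12 ≡ 1, so v_4 = 1^{−1} = 1 (mod 11).
  i = 5 (α = 6): (6−1)(6−5)(6−2)(6−4) = 5·1·4·2 = 40 ≡ 7, so v_5 = 7^{−1} = 8 (mod 11).
  v = [9, 10, 5, 1, 8].
Step 2: syndromes of r = [0, 9, 5, 3, 3] (all sums mod 11).
  S_0 = Σ v_i r_i = 9·0 + 10·9 + 5·5 + 1·3 + 8·3 = 142 ≡ 10.
  S_1 = Σ v_i α_i r_i = 9·1·0 + 10·5·9 + 5·2·5 + 1·4·3 + 8·6·3 = 656 ≡ 7.
  α_i^2 mod 11 = [1, 3, 4, 5, 3].
  S_2 = Σ v_i α_i^2 r_i = 9·1·0 + 10·3·9 + 5·4·5 + 1·5·3 + 8·3·3 = 457 ≡ 6.
  S = (10, 7, 6) ≠ 0, so r is not a codeword (an error is present).
Step 3: locate the error. For a single error e at position i, S_ℓ = v_i·e·α_i^ℓ, so α_err = S_1/S_0.
  S_0^{−1} = 10^{−1} = 10 (mod 11), so α_err = 7·10 = 70 ≡ 4 = α_4. Error position i = 4.
  Consistency check: S_2/S_1 = 6·8 = 48 ≡ 4 = α_err ✓ (single-error assumption holds).
Step 4: error magnitude e = S_0/v_4 = S_0·∏_{j≠4}(α_4 − α_j) = 10·1 = 10 ≡ 10 (mod 11).
Step 5: correct position 4: c_4 = r_4 − e = 3 − 10 ≡ 4 (mod 11). Hence c = [0, 9, 5, 4, 3].
  Check: interpolating c through the α_i gives m(x) = 6 + 5·x (degree < 2) with m(α_i) = c_i for every i, so c is indeed a codeword.


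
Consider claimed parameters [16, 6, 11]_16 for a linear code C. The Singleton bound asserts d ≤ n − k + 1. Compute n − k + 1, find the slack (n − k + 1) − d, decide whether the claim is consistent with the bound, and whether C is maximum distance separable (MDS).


Singleton RHS = n − k + 1 = 11, slack = 0, bound satisfied, MDS.

Singleton bound: d ≤ n − k + 1.
Here n = 16, k = 6, so n − k + 1 = 11.
Given d = 11, check d ≤ 11: YES.
Slack = (n − k + 1) − d = 0.
The code is MDS (slack = 0).
Description: the claimed parameters are [16, 6, 11]_16; such a code would be MDS (meets Singleton bound).


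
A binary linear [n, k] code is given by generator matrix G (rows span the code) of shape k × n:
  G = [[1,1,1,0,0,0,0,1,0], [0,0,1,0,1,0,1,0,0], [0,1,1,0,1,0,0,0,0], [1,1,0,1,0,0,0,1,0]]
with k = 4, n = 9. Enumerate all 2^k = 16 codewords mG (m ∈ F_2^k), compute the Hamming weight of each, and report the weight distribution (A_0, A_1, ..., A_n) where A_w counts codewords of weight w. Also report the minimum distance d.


Weight distribution: A_0 = 1, A_2 = 2, A_3 = 5, A_4 = 5, A_5 = 2, A_7 = 1. Minimum distance d = 2.

Enumerate all 2^4 = 16 messages m ∈ F_2^4.
For each, compute codeword c = mG in F_2^9, then tally its weight.
  m = 0000 → c = 000000000, weight = 0.
  m = 1000 → c = 111000010, weight = 4.
  m = 0100 → c = 001010100, weight = 3.
  m = 1100 → c = 110010110, weight = 5.
  m = 0010 → c = 011010000, weight = 3.
  m = 1010 → c = 100010010, weight = 3.
  m = 0110 → c = 010000100, weight = 2.
  m = 1110 → c = 101000110, weight = 4.
  m = 0001 → c = 110100010, weight = 4.
  m = 1001 → c = 001100000, weight = 2.
  m = 0101 → c = 111110110, weight = 7.
  m = 1101 → c = 000110100, weight = 3.
  m = 0011 → c = 101110010, weight = 5.
  m = 1011 → c = 010110000, weight = 3.
  m = 0111 → c = 100100110, weight = 4.
  m = 1111 → c = 011100100, weight = 4.
Tally weights:
  weight 0: 1 codewords.
  weight 2: 2 codewords.
  weight 3: 5 codewords.
  weight 4: 5 codewords.
  weight 5: 2 codewords.
  weight 7: 1 codewords.
Minimum distance d = smallest w > 0 with A_w > 0 = 2.
Sanity: Σ A_w = 16 = 2^4 = 16 ✓.


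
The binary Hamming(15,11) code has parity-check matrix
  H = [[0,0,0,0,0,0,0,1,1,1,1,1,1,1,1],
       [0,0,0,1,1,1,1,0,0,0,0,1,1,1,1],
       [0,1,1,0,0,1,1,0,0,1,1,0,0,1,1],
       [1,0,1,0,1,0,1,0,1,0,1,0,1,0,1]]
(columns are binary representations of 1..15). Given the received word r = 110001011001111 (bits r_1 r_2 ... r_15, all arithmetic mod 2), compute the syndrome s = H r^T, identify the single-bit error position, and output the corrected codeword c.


s = (0, 1, 0, 0)^T, error position = 4, corrected codeword c = 110101011001111

Compute s = H r^T mod 2 one row at a time:
  s_1 = 1 + 1 + 0 + 0 + 1 + 1 + 1 + 1 = 6 ≡ 0 (mod 2).
  s_2 = 0 + 0 + 1 + 0 + 1 + 1 + 1 + 1 = 5 ≡ 1 (mod 2).
  s_3 = 1 + 0 + 1 + 0 + 0 + 0 + 1 + 1 = 4 ≡ 0 (mod 2).
  s_4 = 1 + 0 + 0 + 0 + 1 + 0 + 1 + 1 = 4 ≡ 0 (mod 2).
s = (0, 1, 0, 0)^T — this equals column 4 of H (binary 0100), so error is at position 4.
Correct: flip bit 4 of r = 110001011001111 to get c = 110101011001111.


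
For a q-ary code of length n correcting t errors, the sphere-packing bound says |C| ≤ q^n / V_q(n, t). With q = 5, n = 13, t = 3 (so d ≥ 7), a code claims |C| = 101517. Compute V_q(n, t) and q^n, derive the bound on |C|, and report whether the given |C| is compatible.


V_q(n, t) = 19605, q^n = 1220703125, Hamming bound = 62264, |C| = 101517 > bound (violated).

Step 1: Compute V_q(n, t) = Σ_{j=0}^3 C(n, j) (q−1)^j.
  j = 0: C(13,0)·(4)^0 = 1·1 = 1.
  j = 1: C(13,1)·(4)^1 = 13·4 = 52.
  j = 2: C(13,2)·(4)^2 = 78·16 = 1248.
  j = 3: C(13,3)·(4)^3 = 286·64 = 18304.
  V_q(n, t) = 1 + 52 + 1248 + 18304 = 19605.
Step 2: q^n = 5^13 = 1220703125.
Step 3: Hamming bound ⌊q^n / V_q(n,t)⌋ = ⌊1220703125/19605⌋ = 62264.
Step 4: Compare |C| = 101517 to 62264: violated.
The claimed |C| lies above the Hamming bound, so no 5-ary code of length 13 with d ≥ 7 can have 101517 codewords.


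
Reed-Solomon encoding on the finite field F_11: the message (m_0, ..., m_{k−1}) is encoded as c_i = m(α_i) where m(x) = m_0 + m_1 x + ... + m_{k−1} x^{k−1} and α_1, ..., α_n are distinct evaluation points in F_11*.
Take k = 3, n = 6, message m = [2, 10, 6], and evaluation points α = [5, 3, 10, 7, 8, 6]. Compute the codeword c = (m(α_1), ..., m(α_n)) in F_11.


c = [4, 9, 9, 3, 4, 3]

Message polynomial: m(x) = 2 + 10·x + 6·x^2 (mod 11).
For each evaluation point α_i, compute m(α_i) mod 11:
  α_1 = 5: Horner steps 6 → 7 → 4, so m(5) = 4.
  α_2 = 3: Horner steps 6 → 6 → 9, so m(3) = 9.
  α_3 = 10: Horner steps 6 → 4 → 9, so m(10) = 9.
  α_4 = 7: Horner steps 6 → 8 → 3, so m(7) = 3.
  α_5 = 8: Horner steps 6 → 3 → 4, so m(8) = 4.
  α_6 = 6: Horner steps 6 → 2 → 3, so m(6) = 3.
Codeword c = [4, 9, 9, 3, 4, 3] ∈ F_11^6.


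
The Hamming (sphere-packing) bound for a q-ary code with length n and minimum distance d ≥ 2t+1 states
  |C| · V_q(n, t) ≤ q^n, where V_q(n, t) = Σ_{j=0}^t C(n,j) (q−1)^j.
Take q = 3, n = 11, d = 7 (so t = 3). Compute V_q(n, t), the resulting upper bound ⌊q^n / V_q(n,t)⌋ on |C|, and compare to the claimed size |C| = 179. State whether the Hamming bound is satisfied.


V_q(n, t) = 1563, q^n = 177147, Hamming bound = 113, |C| = 179 > bound (violated).

Step 1: Compute V_q(n, t) = Σ_{j=0}^3 C(n, j) (q−1)^j.
  j = 0: C(11,0)·(2)^0 = 1·1 = 1.
  j = 1: C(11,1)·(2)^1 = 11·2 = 22.
  j = 2: C(11,2)·(2)^2 = 55·4 = 220.
  j = 3: C(11,3)·(2)^3 = 165·8 = 1320.
  V_q(n, t) = 1 + 22 + 220 + 1320 = 1563.
Step 2: q^n = 3^11 = 177147.
Step 3: Hamming bound ⌊q^n / V_q(n,t)⌋ = ⌊177147/1563⌋ = 113.
Step 4: Compare |C| = 179 to 113: violated.
The claimed |C| lies above the Hamming bound, so no 3-ary code of length 11 with d ≥ 7 can have 179 codewords.


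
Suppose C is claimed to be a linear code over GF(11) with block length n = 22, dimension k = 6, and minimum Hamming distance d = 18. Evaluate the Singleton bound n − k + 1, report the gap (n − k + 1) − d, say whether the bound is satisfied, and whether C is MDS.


Singleton RHS = n − k + 1 = 17, slack = -1, bound violated (no such code; not MDS).

Singleton bound: d ≤ n − k + 1.
Here n = 22, k = 6, so n − k + 1 = 17.
Given d = 18, check d ≤ 17: NO.
Slack = (n − k + 1) − d = -1.
The slack is negative: d = 18 exceeds n − k + 1 = 17 by 1, so the Singleton bound is violated and no linear [22, 6, 18]_11 code can exist. In particular it is not MDS (MDS requires d = n − k + 1 exactly).
Description: the claimed parameters are [22, 6, 18]_11; such a code would be impossible (violates the Singleton bound).


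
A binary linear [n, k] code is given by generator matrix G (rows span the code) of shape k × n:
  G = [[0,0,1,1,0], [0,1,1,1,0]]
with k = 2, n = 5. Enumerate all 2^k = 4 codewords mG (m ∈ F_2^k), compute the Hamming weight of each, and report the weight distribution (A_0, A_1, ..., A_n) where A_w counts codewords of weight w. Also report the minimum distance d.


Weight distribution: A_0 = 1, A_1 = 1, A_2 = 1, A_3 = 1. Minimum distance d = 1.

Enumerate all 2^2 = 4 messages m ∈ F_2^2.
For each, compute codeword c = mG in F_2^5, then tally its weight.
  m = 00 → c = 00000, weight = 0.
  m = 10 → c = 00110, weight = 2.
  m = 01 → c = 01110, weight = 3.
  m = 11 → c = 01000, weight = 1.
Tally weights:
  weight 0: 1 codewords.
  weight 1: 1 codewords.
  weight 2: 1 codewords.
  weight 3: 1 codewords.
Minimum distance d = smallest w > 0 with A_w > 0 = 1.
Sanity: Σ A_w = 4 = 2^2 = 4 ✓.


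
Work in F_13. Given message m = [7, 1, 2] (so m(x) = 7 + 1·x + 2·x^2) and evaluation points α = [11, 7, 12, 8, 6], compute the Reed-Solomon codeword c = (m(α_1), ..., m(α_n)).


c = [0, 8, 8, 0, 7]

Message polynomial: m(x) = 7 + 1·x + 2·x^2 (mod 13).
For each evaluation point α_i, compute m(α_i) mod 13:
  α_1 = 11: Horner steps 2 → 10 → 0, so m(11) = 0.
  α_2 = 7: Horner steps 2 → 2 → 8, so m(7) = 8.
  α_3 = 12: Horner steps 2 → 12 → 8, so m(12) = 8.
  α_4 = 8: Horner steps 2 → 4 → 0, so m(8) = 0.
  α_5 = 6: Horner steps 2 → 0 → 7, so m(6) = 7.
Codeword c = [0, 8, 8, 0, 7] ∈ F_13^5.


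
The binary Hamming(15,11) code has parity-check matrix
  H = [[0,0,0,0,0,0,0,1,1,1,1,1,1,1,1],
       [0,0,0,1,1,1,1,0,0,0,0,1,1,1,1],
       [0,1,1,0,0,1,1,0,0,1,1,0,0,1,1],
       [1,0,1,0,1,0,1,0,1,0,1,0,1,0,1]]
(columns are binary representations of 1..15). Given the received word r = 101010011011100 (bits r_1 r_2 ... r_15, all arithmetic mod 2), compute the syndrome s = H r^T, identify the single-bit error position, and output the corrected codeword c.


s = (1, 1, 0, 0)^T, error position = 12, corrected codeword c = 101010011010100

Compute s = H r^T mod 2 one row at a time:
  s_1 = 1 + 1 + 0 + 1 + 1 + 1 + 0 + 0 = 5 ≡ 1 (mod 2).
  s_2 = 0 + 1 + 0 + 0 + 1 + 1 + 0 + 0 = 3 ≡ 1 (mod 2).
  s_3 = 0 + 1 + 0 + 0 + 0 + 1 + 0 + 0 = 2 ≡ 0 (mod 2).
  s_4 = 1 + 1 + 1 + 0 + 1 + 1 + 1 + 0 = 6 ≡ 0 (mod 2).
s = (1, 1, 0, 0)^T — this equals column 12 of H (binary 1100), so error is at position 12.
Correct: flip bit 12 of r = 101010011011100 to get c = 101010011010100.


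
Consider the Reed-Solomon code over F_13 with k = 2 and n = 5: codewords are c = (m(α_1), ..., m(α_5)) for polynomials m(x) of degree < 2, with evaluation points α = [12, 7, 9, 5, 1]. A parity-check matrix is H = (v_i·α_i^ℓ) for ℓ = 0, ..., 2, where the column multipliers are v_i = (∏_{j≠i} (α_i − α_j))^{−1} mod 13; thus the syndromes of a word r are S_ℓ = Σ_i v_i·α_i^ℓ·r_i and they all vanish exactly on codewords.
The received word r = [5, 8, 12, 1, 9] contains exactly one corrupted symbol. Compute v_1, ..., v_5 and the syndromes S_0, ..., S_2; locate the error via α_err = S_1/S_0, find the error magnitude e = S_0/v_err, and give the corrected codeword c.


S = (1, 5, 12), error at position 4, error magnitude e = 10, c = [5, 8, 12, 4, 9].

Step 1: column multipliers v_i = (∏_{j≠i}(α_i − α_j))^{−1} mod 13.
  i = 1 (α = 12): (12−7)(12−9)(12−5)(12−1) = 5·3·7·11 = 1155 ≡ 11, so v_1 = 11^{−1} = 6 (mod 13).
  i = 2 (α = 7): (7−12)(7−9)(7−5)(7−1) = (−5)·(−2)·2·6 = 120 ≡ 3, so v_2 = 3^{−1} = 9 (mod 13).
  i = 3 (α = 9): (9−12)(9−7)(9−5)(9−1) = (−3)·2·4·8 = −192 ≡ 3, so v_3 = 3^{−1} = 9 (mod 13).
  i = 4 (α = 5): (5−12)(5−7)(5−9)(5−1) = (−7)·(−2)·(−4)·4 = −224 ≡ 10, so v_4 = 10^{−1} = 4 (mod 13).
  i = 5 (α = 1): (1−12)(1−7)(1−9)(1−5) = (−11)·(−6)·(−8)·(−4) = 2112 ≡ 6, so v_5 = 6^{−1} = 11 (mod 13).
  v = [6, 9, 9, 4, 11].
Step 2: syndromes of r = [5, 8, 12, 1, 9] (all sums mod 13).
  S_0 = Σ v_i r_i = 6·5 + 9·8 + 9·12 + 4·1 + 11·9 = 313 ≡ 1.
  S_1 = Σ v_i α_i r_i = 6·12·5 + 9·7·8 + 9·9·12 + 4·5·1 + 11·1·9 = 1955 ≡ 5.
  α_i^2 mod 13 = [1, 10, 3, 12, 1].
  S_2 = Σ v_i α_i^2 r_i = 6·1·5 + 9·10·8 + 9·3·12 + 4·12·1 + 11·1·9 = 1221 ≡ 12.
  S = (1, 5, 12) ≠ 0, so r is not a codeword (an error is present).
Step 3: locate the error. For a single error e at position i, S_ℓ = v_i·e·α_i^ℓ, so α_err = S_1/S_0.
  S_0^{−1} = 1^{−1} = 1 (mod 13), so α_err = 5·1 = 5 ≡ 5 = α_4. Error position i = 4.
  Consistency check: S_2/S_1 = 12·8 = 96 ≡ 5 = α_err ✓ (single-error assumption holds).
Step 4: error magnitude e = S_0/v_4 = S_0·∏_{j≠4}(α_4 − α_j) = 1·10 = 10 ≡ 10 (mod 13).
Step 5: correct position 4: c_4 = r_4 − e = 1 − 10 ≡ 4 (mod 13). Hence c = [5, 8, 12, 4, 9].
  Check: interpolating c through the α_i gives m(x) = 7 + 2·x (degree < 2) with m(α_i) = c_i for every i, so c is indeed a codeword.
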